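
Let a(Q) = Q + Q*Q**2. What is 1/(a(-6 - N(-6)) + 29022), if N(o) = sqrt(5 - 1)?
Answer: 1/28502 ≈ 3.5085e-5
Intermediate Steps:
N(o) = 2 (N(o) = sqrt(4) = 2)
a(Q) = Q + Q**3
1/(a(-6 - N(-6)) + 29022) = 1/(((-6 - 1*2) + (-6 - 1*2)**3) + 29022) = 1/(((-6 - 2) + (-6 - 2)**3) + 29022) = 1/((-8 + (-8)**3) + 29022) = 1/((-8 - 512) + 29022) = 1/(-520 + 29022) = 1/28502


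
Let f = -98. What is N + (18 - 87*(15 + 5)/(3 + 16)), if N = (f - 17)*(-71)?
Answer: 153737/19 ≈ 8091.4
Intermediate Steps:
N = 8165 (N = (-98 - 17)*(-71) = -115*(-71) = 8165)
N + (18 - 87*(15 + 5)/(3 + 16)) = 8165 + (18 - 87*(15 + 5)/(3 + 16)) = 8165 + (18 - 1740/19) = 8165 - 1398/19 = 153737/19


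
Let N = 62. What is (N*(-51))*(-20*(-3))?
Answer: -189720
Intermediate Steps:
(N*(-51))*(-20*(-3)) = (62*(-51))*(-20*(-3)) = -3162*60 = -189720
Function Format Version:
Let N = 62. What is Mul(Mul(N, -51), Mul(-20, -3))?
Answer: -189720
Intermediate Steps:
Mul(Mul(N, -51), Mul(-20, -3)) = Mul(Mul(62, -51), Mul(-20, -3)) = Mul(-3162, 60) = -189720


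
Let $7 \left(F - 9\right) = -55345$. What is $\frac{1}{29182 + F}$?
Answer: $\frac{7}{148992} \approx 4.6982 \cdot 10^{-5}$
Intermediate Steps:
$F = - \frac{55282}{7}$ ($F = 9 + \frac{1}{7} \left(-55345\right) = 9 - \frac{55345}{7} = - \frac{55282}{7} \approx -7897.4$)
$\frac{1}{29182 + F} = \frac{1}{29182 - \frac{55282}{7}} = \frac{1}{\frac{148992}{7}} = \frac{7}{148992}$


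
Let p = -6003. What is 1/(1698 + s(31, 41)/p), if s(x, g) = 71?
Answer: 6003/10193023 ≈ 0.00058893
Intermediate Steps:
1/(1698 + s(31, 41)/p) = 1/(1698 + 71/(-6003)) = 1/(1698 + 71*(-1/6003)) = 1/(1698 - 71/6003) = 1/(10193023/6003) = 6003/10193023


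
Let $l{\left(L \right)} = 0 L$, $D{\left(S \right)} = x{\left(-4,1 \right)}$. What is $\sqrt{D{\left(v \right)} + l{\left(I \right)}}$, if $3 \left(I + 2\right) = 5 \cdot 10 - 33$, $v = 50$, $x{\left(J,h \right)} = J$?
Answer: $2 i \approx 2.0 i$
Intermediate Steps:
$D{\left(S \right)} = -4$
$I = \frac{11}{3}$ ($I = -2 + \frac{5 \cdot 10 - 33}{3} = -2 + \frac{50 - 33}{3} = -2 + \frac{1}{3} \cdot 17 = -2 + \frac{17}{3} = \frac{11}{3} \approx 3.6667$)
$l{\left(L \right)} = 0$
$\sqrt{D{\left(v \right)} + l{\left(I \right)}} = \sqrt{-4 + 0} = \sqrt{-4} = 2 i$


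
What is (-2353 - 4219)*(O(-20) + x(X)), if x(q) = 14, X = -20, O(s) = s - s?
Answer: -92008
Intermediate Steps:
O(s) = 0
(-2353 - 4219)*(O(-20) + x(X)) = (-2353 - 4219)*(0 + 14) = -6572*14 = -92008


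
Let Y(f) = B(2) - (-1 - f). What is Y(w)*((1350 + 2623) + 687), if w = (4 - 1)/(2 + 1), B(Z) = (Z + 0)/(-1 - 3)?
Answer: 6990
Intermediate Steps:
B(Z) = -Z/4 (B(Z) = Z/(-4) = Z*(-¼) = -Z/4)
w = 1 (w = 3/3 = 3*(⅓) = 1)
Y(f) = ½ + f (Y(f) = -¼*2 - (-1 - f) = -½ + (1 + f) = ½ + f)
Y(w)*((1350 + 2623) + 687) = (½ + 1)*((1350 + 2623) + 687) = 3*(3973 + 687)/2 = (3/2)*4660 = 6990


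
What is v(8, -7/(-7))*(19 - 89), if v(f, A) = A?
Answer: -70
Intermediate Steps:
v(8, -7/(-7))*(19 - 89) = (-7/(-7))*(19 - 89) = -7*(-⅐)*(-70) = 1*(-70) = -70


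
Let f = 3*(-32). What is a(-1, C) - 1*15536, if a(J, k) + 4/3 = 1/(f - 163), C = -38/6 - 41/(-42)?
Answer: -12072511/777 ≈ -15537.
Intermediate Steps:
f = -96
C = -75/14 (C = -38*⅙ - 41*(-1/42) = -19/3 + 41/42 = -75/14 ≈ -5.3571)
a(J, k) = -1039/777 (a(J, k) = -4/3 + 1/(-96 - 163) = -4/3 + 1/(-259) = -4/3 - 1/259 = -1039/777)
a(-1, C) - 1*15536 = -1039/777 - 1*15536 = -1039/777 - 15536 = -12072511/777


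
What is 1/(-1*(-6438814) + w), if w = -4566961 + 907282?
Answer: 1/2779135 ≈ 3.5982e-7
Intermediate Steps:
w = -3659679
1/(-1*(-6438814) + w) = 1/(-1*(-6438814) - 3659679) = 1/(6438814 - 3659679) = 1/2779135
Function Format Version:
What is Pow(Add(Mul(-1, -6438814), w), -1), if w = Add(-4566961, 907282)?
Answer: Rational(1, 2779135) ≈ 3.5982e-7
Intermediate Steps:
w = -3659679
Pow(Add(Mul(-1, -6438814), w), -1) = Pow(Add(Mul(-1, -6438814), -3659679), -1) = Pow(Add(6438814, -3659679), -1) = Pow(2779135, -1) = Rational(1, 2779135)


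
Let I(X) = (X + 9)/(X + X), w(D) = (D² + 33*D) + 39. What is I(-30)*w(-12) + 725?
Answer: 13009/20 ≈ 650.45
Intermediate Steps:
w(D) = 39 + D² + 33*D
I(X) = (9 + X)/(2*X) (I(X) = (9 + X)/((2*X)) = (9 + X)*(1/(2*X)) = (9 + X)/(2*X))
I(-30)*w(-12) + 725 = ((½)*(9 - 30)/(-30))*(39 + (-12)² + 33*(-12)) + 725 = ((½)*(-1/30)*(-21))*(39 + 144 - 396) + 725 = (7/20)*(-213) + 725 = -1491/20 + 725 = 13009/20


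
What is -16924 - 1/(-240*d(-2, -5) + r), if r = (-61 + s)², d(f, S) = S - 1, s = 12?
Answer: -65005085/3841 ≈ -16924.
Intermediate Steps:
d(f, S) = -1 + S
r = 2401 (r = (-61 + 12)² = (-49)² = 2401)
-16924 - 1/(-240*d(-2, -5) + r) = -16924 - 1/(-240*(-1 - 5) + 2401) = -16924 - 1/(-240*(-6) + 2401) = -16924 - 1/(1440 + 2401) = -16924 - 1/3841 = -65005085/3841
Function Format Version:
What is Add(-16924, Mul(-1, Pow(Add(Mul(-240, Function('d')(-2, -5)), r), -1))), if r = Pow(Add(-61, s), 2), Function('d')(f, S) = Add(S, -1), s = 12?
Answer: Rational(-65005085, 3841) ≈ -16924.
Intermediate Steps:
Function('d')(f, S) = Add(-1, S)
r = 2401 (r = Pow(Add(-61, 12), 2) = Pow(-49, 2) = 2401)
Add(-16924, Mul(-1, Pow(Add(Mul(-240, Function('d')(-2, -5)), r), -1))) = Add(-16924, Mul(-1, Pow(Add(Mul(-240, Add(-1, -5)), 2401), -1))) = Add(-16924, Mul(-1, Pow(Add(Mul(-240, -6), 2401), -1))) = Add(-16924, Mul(-1, Pow(Add(1440, 2401), -1))) = Add(-16924, Mul(-1, Pow(3841, -1))) = Add(-16924, Mul(-1, Rational(1, 3841))) = Add(-16924, Rational(-1, 3841)) = Rational(-65005085, 3841)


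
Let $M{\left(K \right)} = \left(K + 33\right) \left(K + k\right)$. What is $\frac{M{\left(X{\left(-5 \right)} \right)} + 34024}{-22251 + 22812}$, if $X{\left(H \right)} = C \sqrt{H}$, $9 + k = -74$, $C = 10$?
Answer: $\frac{30785}{561} - \frac{500 i \sqrt{5}}{561} \approx 54.875 - 1.9929 i$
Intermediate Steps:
$k = -83$ ($k = -9 - 74 = -83$)
$X{\left(H \right)} = 10 \sqrt{H}$
$M{\left(K \right)} = \left(-83 + K\right) \left(33 + K\right)$ ($M{\left(K \right)} = \left(K + 33\right) \left(K - 83\right) = \left(33 + K\right) \left(-83 + K\right) = \left(-83 + K\right) \left(33 + K\right)$)
$\frac{M{\left(X{\left(-5 \right)} \right)} + 34024}{-22251 + 22812} = \frac{\left(-2739 + \left(10 \sqrt{-5}\right)^{2} - 50 \cdot 10 \sqrt{-5}\right) + 34024}{-22251 + 22812} = \frac{\left(-2739 + \left(10 i \sqrt{5}\right)^{2} - 50 \cdot 10 i \sqrt{5}\right) + 34024}{561} = \left(\left(-2739 + \left(10 i \sqrt{5}\right)^{2} - 50 \cdot 10 i \sqrt{5}\right) + 34024\right) \frac{1}{561} = \left(\left(-2739 - 500 - 500 i \sqrt{5}\right) + 34024\right) \frac{1}{561} = \left(\left(-3239 - 500 i \sqrt{5}\right) + 34024\right) \frac{1}{561} = \left(30785 - 500 i \sqrt{5}\right) \frac{1}{561} = \frac{30785}{561} - \frac{500 i \sqrt{5}}{561}$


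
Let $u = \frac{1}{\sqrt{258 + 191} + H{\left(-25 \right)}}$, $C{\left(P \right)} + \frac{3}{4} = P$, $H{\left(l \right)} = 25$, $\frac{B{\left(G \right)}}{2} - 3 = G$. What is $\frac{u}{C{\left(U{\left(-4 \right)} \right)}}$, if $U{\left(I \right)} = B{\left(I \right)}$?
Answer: $- \frac{25}{484} + \frac{\sqrt{449}}{484} \approx -0.0078727$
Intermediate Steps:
$B{\left(G \right)} = 6 + 2 G$
$U{\left(I \right)} = 6 + 2 I$
$C{\left(P \right)} = - \frac{3}{4} + P$
$u = \frac{1}{25 + \sqrt{449}}$ ($u = \frac{1}{\sqrt{258 + 191} + 25} = \frac{1}{\sqrt{449} + 25} = \frac{1}{25 + \sqrt{449}} \approx 0.02165$)
$\frac{u}{C{\left(U{\left(-4 \right)} \right)}} = \frac{\frac{25}{176} - \frac{\sqrt{449}}{176}}{- \frac{3}{4} + \left(6 + 2 \left(-4\right)\right)} = \frac{\frac{25}{176} - \frac{\sqrt{449}}{176}}{- \frac{3}{4} + \left(6 - 8\right)} = \frac{\frac{25}{176} - \frac{\sqrt{449}}{176}}{- \frac{3}{4} - 2} = \frac{\frac{25}{176} - \frac{\sqrt{449}}{176}}{- \frac{11}{4}} = \left(\frac{25}{176} - \frac{\sqrt{449}}{176}\right) \left(- \frac{4}{11}\right) = - \frac{25}{484} + \frac{\sqrt{449}}{484}$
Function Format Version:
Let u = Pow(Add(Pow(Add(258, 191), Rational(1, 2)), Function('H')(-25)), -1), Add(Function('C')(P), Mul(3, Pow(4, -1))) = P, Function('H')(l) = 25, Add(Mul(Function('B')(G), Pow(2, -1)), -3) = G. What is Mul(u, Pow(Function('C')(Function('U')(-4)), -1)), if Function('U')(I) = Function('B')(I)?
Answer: Add(Rational(-25, 484), Mul(Rational(1, 484), Pow(449, Rational(1, 2)))) ≈ -0.0078727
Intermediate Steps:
Function('B')(G) = Add(6, Mul(2, G))
Function('U')(I) = Add(6, Mul(2, I))
Function('C')(P) = Add(Rational(-3, 4), P)
u = Pow(Add(25, Pow(449, Rational(1, 2))), -1) (u = Pow(Add(Pow(Add(258, 191), Rational(1, 2)), 25), -1) = Pow(Add(Pow(449, Rational(1, 2)), 25), -1) = Pow(Add(25, Pow(449, Rational(1, 2))), -1) ≈ 0.021650)
Mul(u, Pow(Function('C')(Function('U')(-4)), -1)) = Mul(Add(Rational(25, 176), Mul(Rational(-1, 176), Pow(449, Rational(1, 2)))), Pow(Add(Rational(-3, 4), Add(6, Mul(2, -4))), -1)) = Mul(Add(Rational(25, 176), Mul(Rational(-1, 176), Pow(449, Rational(1, 2)))), Pow(Add(Rational(-3, 4), Add(6, -8)), -1)) = Mul(Add(Rational(25, 176), Mul(Rational(-1, 176), Pow(449, Rational(1, 2)))), Pow(Add(Rational(-3, 4), -2), -1)) = Mul(Add(Rational(25, 176), Mul(Rational(-1, 176), Pow(449, Rational(1, 2)))), Pow(Rational(-11, 4), -1)) = Mul(Add(Rational(25, 176), Mul(Rational(-1, 176), Pow(449, Rational(1, 2)))), Rational(-4, 11)) = Add(Rational(-25, 484), Mul(Rational(1, 484), Pow(449, Rational(1, 2))))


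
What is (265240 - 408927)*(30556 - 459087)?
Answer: 61574333797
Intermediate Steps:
(265240 - 408927)*(30556 - 459087) = -143687*(-428531) = 61574333797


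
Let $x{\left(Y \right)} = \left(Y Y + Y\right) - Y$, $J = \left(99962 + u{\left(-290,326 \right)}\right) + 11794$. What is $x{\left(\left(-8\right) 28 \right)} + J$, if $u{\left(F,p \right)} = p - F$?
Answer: $162548$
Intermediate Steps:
$J = 112372$ ($J = \left(99962 + \left(326 - -290\right)\right) + 11794 = \left(99962 + \left(326 + 290\right)\right) + 11794 = \left(99962 + 616\right) + 11794 = 100578 + 11794 = 112372$)
$x{\left(Y \right)} = Y^{2}$ ($x{\left(Y \right)} = \left(Y^{2} + Y\right) - Y = \left(Y + Y^{2}\right) - Y = Y^{2}$)
$x{\left(\left(-8\right) 28 \right)} + J = \left(\left(-8\right) 28\right)^{2} + 112372 = \left(-224\right)^{2} + 112372 = 50176 + 112372 = 162548$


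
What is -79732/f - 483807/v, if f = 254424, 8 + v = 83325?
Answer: -1118406407/182740038 ≈ -6.1202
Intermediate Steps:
v = 83317 (v = -8 + 83325 = 83317)
-79732/f - 483807/v = -79732/254424 - 483807/83317 = -79732*1/254424 - 483807*1/83317 = -19933/63606 - 16683/2873 = -1118406407/182740038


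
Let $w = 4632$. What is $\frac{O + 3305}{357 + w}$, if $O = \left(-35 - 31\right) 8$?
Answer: $\frac{2777}{4989} \approx 0.55662$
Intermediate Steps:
$O = -528$ ($O = \left(-66\right) 8 = -528$)
$\frac{O + 3305}{357 + w} = \frac{-528 + 3305}{357 + 4632} = \frac{2777}{4989}$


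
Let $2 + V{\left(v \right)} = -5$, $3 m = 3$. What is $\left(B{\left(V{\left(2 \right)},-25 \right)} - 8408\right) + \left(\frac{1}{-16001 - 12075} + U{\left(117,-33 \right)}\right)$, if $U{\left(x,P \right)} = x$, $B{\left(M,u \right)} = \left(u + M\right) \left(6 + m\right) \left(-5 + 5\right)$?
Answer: $- \frac{232778117}{28076} \approx -8291.0$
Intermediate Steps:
$m = 1$ ($m = \frac{1}{3} \cdot 3 = 1$)
$V{\left(v \right)} = -7$ ($V{\left(v \right)} = -2 - 5 = -7$)
$B{\left(M,u \right)} = 0$ ($B{\left(M,u \right)} = \left(u + M\right) \left(6 + 1\right) \left(-5 + 5\right) = \left(M + u\right) 7 \cdot 0 = \left(M + u\right) 0 = 0$)
$\left(B{\left(V{\left(2 \right)},-25 \right)} - 8408\right) + \left(\frac{1}{-16001 - 12075} + U{\left(117,-33 \right)}\right) = \left(0 - 8408\right) + \left(\frac{1}{-16001 - 12075} + 117\right) = -8408 + \left(\frac{1}{-28076} + 117\right) = -8408 + \left(- \frac{1}{28076} + 117\right) = -8408 + \frac{3284891}{28076} = - \frac{232778117}{28076}$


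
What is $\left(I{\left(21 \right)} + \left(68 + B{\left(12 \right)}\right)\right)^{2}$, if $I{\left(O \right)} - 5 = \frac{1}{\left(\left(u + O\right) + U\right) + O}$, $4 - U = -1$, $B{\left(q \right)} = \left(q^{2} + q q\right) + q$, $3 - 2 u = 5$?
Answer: $\frac{294431281}{2116} \approx 1.3915 \cdot 10^{5}$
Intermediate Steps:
$u = -1$ ($u = \frac{3}{2} - \frac{5}{2} = -1$)
$B{\left(q \right)} = q + 2 q^{2}$ ($B{\left(q \right)} = \left(q^{2} + q^{2}\right) + q = 2 q^{2} + q = q + 2 q^{2}$)
$U = 5$ ($U = 4 - -1 = 4 + 1 = 5$)
$I{\left(O \right)} = 5 + \frac{1}{4 + 2 O}$ ($I{\left(O \right)} = 5 + \frac{1}{\left(\left(-1 + O\right) + 5\right) + O} = 5 + \frac{1}{\left(4 + O\right) + O} = 5 + \frac{1}{4 + 2 O}$)
$\left(I{\left(21 \right)} + \left(68 + B{\left(12 \right)}\right)\right)^{2} = \left(\frac{21 + 10 \cdot 21}{2 \left(2 + 21\right)} + \left(68 + 12 \left(1 + 2 \cdot 12\right)\right)\right)^{2} = \left(\frac{21 + 210}{2 \cdot 23} + \left(68 + 12 \left(1 + 24\right)\right)\right)^{2} = \left(\frac{1}{2} \cdot \frac{1}{23} \cdot 231 + \left(68 + 12 \cdot 25\right)\right)^{2} = \left(\frac{231}{46} + \left(68 + 300\right)\right)^{2} = \left(\frac{231}{46} + 368\right)^{2} = \left(\frac{17159}{46}\right)^{2} = \frac{294431281}{2116}$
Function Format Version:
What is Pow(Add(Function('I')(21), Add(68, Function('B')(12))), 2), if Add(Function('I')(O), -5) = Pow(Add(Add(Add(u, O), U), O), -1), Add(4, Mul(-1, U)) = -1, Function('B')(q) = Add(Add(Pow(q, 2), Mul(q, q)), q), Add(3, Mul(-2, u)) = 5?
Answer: Rational(294431281, 2116) ≈ 1.3915e+5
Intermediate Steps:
u = -1 (u = Add(Rational(3, 2), Mul(Rational(-1, 2), 5)) = Add(Rational(3, 2), Rational(-5, 2)) = -1)
Function('B')(q) = Add(q, Mul(2, Pow(q, 2))) (Function('B')(q) = Add(Add(Pow(q, 2), Pow(q, 2)), q) = Add(Mul(2, Pow(q, 2)), q) = Add(q, Mul(2, Pow(q, 2))))
U = 5 (U = Add(4, Mul(-1, -1)) = Add(4, 1) = 5)
Function('I')(O) = Add(5, Pow(Add(4, Mul(2, O)), -1)) (Function('I')(O) = Add(5, Pow(Add(Add(Add(-1, O), 5), O), -1)) = Add(5, Pow(Add(Add(4, O), O), -1)) = Add(5, Pow(Add(4, Mul(2, O)), -1)))
Pow(Add(Function('I')(21), Add(68, Function('B')(12))), 2) = Pow(Add(Mul(Rational(1, 2), Pow(Add(2, 21), -1), Add(21, Mul(10, 21))), Add(68, Mul(12, Add(1, Mul(2, 12))))), 2) = Pow(Add(Mul(Rational(1, 2), Pow(23, -1), Add(21, 210)), Add(68, Mul(12, Add(1, 24)))), 2) = Pow(Add(Mul(Rational(1, 2), Rational(1, 23), 231), Add(68, Mul(12, 25))), 2) = Pow(Add(Rational(231, 46), Add(68, 300)), 2) = Pow(Add(Rational(231, 46), 368), 2) = Pow(Rational(17159, 46), 2) = Rational(294431281, 2116)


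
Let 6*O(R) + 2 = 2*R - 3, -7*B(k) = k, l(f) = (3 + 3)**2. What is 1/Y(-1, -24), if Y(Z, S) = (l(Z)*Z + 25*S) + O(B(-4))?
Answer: -14/8913 ≈ -0.0015707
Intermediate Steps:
l(f) = 36 (l(f) = 6**2 = 36)
B(k) = -k/7
O(R) = -5/6 + R/3 (O(R) = -1/3 + (2*R - 3)/6 = -1/3 + (-3 + 2*R)/6 = -1/3 + (-1/2 + R/3) = -5/6 + R/3)
Y(Z, S) = -9/14 + 25*S + 36*Z (Y(Z, S) = (36*Z + 25*S) + (-5/6 + (-1/7*(-4))/3) = (25*S + 36*Z) + (-5/6 + (1/3)*(4/7)) = (25*S + 36*Z) + (-5/6 + 4/21) = (25*S + 36*Z) - 9/14 = -9/14 + 25*S + 36*Z)
1/Y(-1, -24) = 1/(-9/14 + 25*(-24) + 36*(-1)) = 1/(-9/14 - 600 - 36) = 1/(-8913/14) = -14/8913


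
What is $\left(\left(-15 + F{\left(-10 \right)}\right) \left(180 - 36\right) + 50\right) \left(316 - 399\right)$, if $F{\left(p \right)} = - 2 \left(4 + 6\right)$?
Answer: $414170$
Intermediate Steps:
$F{\left(p \right)} = -20$ ($F{\left(p \right)} = \left(-2\right) 10 = -20$)
$\left(\left(-15 + F{\left(-10 \right)}\right) \left(180 - 36\right) + 50\right) \left(316 - 399\right) = \left(\left(-15 - 20\right) \left(180 - 36\right) + 50\right) \left(316 - 399\right) = \left(\left(-35\right) 144 + 50\right) \left(-83\right) = \left(-5040 + 50\right) \left(-83\right) = \left(-4990\right) \left(-83\right) = 414170$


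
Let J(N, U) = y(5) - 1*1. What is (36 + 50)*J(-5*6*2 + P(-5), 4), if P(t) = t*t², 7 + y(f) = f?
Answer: -258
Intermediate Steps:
y(f) = -7 + f
P(t) = t³
J(N, U) = -3 (J(N, U) = (-7 + 5) - 1*1 = -2 - 1 = -3)
(36 + 50)*J(-5*6*2 + P(-5), 4) = (36 + 50)*(-3) = 86*(-3) = -258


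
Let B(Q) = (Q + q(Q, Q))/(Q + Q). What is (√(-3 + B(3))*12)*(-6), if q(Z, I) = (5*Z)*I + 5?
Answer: -12*√210 ≈ -173.90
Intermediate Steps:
q(Z, I) = 5 + 5*I*Z (q(Z, I) = 5*I*Z + 5 = 5 + 5*I*Z)
B(Q) = (5 + Q + 5*Q²)/(2*Q) (B(Q) = (Q + (5 + 5*Q*Q))/(Q + Q) = (Q + (5 + 5*Q²))/((2*Q)) = (5 + Q + 5*Q²)*(1/(2*Q)) = (5 + Q + 5*Q²)/(2*Q))
(√(-3 + B(3))*12)*(-6) = (√(-3 + (½)*(5 + 3 + 5*3²)/3)*12)*(-6) = (√(-3 + (½)*(⅓)*(5 + 3 + 5*9))*12)*(-6) = (√(-3 + (½)*(⅓)*(5 + 3 + 45))*12)*(-6) = (√(-3 + (½)*(⅓)*53)*12)*(-6) = (√(-3 + 53/6)*12)*(-6) = (√(35/6)*12)*(-6) = ((√210/6)*12)*(-6) = (2*√210)*(-6) = -12*√210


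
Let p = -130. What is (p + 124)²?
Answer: 36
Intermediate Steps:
(p + 124)² = (-130 + 124)² = (-6)² = 36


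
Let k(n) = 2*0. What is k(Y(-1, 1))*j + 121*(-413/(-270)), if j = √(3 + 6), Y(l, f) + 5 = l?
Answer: 49973/270 ≈ 185.09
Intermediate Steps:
Y(l, f) = -5 + l
k(n) = 0
j = 3 (j = √9 = 3)
k(Y(-1, 1))*j + 121*(-413/(-270)) = 0*3 + 121*(-413/(-270)) = 0 + 121*(-413*(-1/270)) = 0 + 121*(413/270) = 0 + 49973/270 = 49973/270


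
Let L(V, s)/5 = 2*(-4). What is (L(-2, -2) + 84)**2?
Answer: 1936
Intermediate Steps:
L(V, s) = -40 (L(V, s) = 5*(2*(-4)) = 5*(-8) = -40)
(L(-2, -2) + 84)**2 = (-40 + 84)**2 = 44**2 = 1936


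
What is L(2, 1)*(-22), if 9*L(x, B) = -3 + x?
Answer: 22/9 ≈ 2.4444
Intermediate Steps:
L(x, B) = -1/3 + x/9 (L(x, B) = (-3 + x)/9 = -1/3 + x/9)
L(2, 1)*(-22) = (-1/3 + (1/9)*2)*(-22) = (-1/3 + 2/9)*(-22) = -1/9*(-22) = 22/9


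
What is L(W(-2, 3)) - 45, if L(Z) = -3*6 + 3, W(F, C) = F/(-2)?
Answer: -60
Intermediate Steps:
W(F, C) = -F/2 (W(F, C) = F*(-½) = -F/2)
L(Z) = -15 (L(Z) = -18 + 3 = -15)
L(W(-2, 3)) - 45 = -15 - 45 = -60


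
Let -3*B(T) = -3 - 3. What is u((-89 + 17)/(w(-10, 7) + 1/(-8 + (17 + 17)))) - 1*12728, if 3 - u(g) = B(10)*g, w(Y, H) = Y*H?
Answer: -23150519/1819 ≈ -12727.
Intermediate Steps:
w(Y, H) = H*Y
B(T) = 2 (B(T) = -(-3 - 3)/3 = -⅓*(-6) = 2)
u(g) = 3 - 2*g
u((-89 + 17)/(w(-10, 7) + 1/(-8 + (17 + 17)))) - 1*12728 = (3 - 2*(-89 + 17)/(7*(-10) + 1/(-8 + (17 + 17)))) - 1*12728 = (3 - (-144)/(-70 + 1/(-8 + 34))) - 12728 = (3 - (-144)/(-70 + 1/26)) - 12728 = (3 - (-144)/(-1819/26)) - 12728 = (3 - (-144)*(-26)/1819) - 12728 = (3 - 2*1872/1819) - 12728 = (3 - 3744/1819) - 12728 = 1713/1819 - 12728 = -23150519/1819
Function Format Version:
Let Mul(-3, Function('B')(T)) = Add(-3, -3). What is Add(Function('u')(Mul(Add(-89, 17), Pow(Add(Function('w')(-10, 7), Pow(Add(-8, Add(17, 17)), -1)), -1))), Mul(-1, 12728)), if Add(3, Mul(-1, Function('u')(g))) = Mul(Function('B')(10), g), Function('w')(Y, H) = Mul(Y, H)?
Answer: Rational(-23150519, 1819) ≈ -12727.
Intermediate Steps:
Function('w')(Y, H) = Mul(H, Y)
Function('B')(T) = 2 (Function('B')(T) = Mul(Rational(-1, 3), Add(-3, -3)) = Mul(Rational(-1, 3), -6) = 2)
Function('u')(g) = Add(3, Mul(-2, g)) (Function('u')(g) = Add(3, Mul(-1, Mul(2, g))) = Add(3, Mul(-2, g)))
Add(Function('u')(Mul(Add(-89, 17), Pow(Add(Function('w')(-10, 7), Pow(Add(-8, Add(17, 17)), -1)), -1))), Mul(-1, 12728)) = Add(Add(3, Mul(-2, Mul(Add(-89, 17), Pow(Add(Mul(7, -10), Pow(Add(-8, Add(17, 17)), -1)), -1)))), Mul(-1, 12728)) = Add(Add(3, Mul(-2, Mul(-72, Pow(Add(-70, Pow(Add(-8, 34), -1)), -1)))), -12728) = Add(Add(3, Mul(-2, Mul(-72, Pow(Add(-70, Pow(26, -1)), -1)))), -12728) = Add(Add(3, Mul(-2, Mul(-72, Pow(Add(-70, Rational(1, 26)), -1)))), -12728) = Add(Add(3, Mul(-2, Mul(-72, Pow(Rational(-1819, 26), -1)))), -12728) = Add(Add(3, Mul(-2, Mul(-72, Rational(-26, 1819)))), -12728) = Add(Add(3, Mul(-2, Rational(1872, 1819))), -12728) = Add(Add(3, Rational(-3744, 1819)), -12728) = Add(Rational(1713, 1819), -12728) = Rational(-23150519, 1819)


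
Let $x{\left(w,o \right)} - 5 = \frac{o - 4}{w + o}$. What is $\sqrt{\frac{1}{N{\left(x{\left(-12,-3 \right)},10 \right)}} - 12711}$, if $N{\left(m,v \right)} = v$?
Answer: $\frac{i \sqrt{1271090}}{10} \approx 112.74 i$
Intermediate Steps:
$x{\left(w,o \right)} = 5 + \frac{-4 + o}{o + w}$ ($x{\left(w,o \right)} = 5 + \frac{o - 4}{w + o} = 5 + \frac{-4 + o}{o + w}$)
$\sqrt{\frac{1}{N{\left(x{\left(-12,-3 \right)},10 \right)}} - 12711} = \sqrt{\frac{1}{10} - 12711} = \sqrt{- \frac{127109}{10}} = \frac{i \sqrt{1271090}}{10}$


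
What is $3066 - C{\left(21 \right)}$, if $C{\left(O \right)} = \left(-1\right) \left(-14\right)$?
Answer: $3052$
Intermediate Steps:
$C{\left(O \right)} = 14$
$3066 - C{\left(21 \right)} = 3066 - 14 = 3052$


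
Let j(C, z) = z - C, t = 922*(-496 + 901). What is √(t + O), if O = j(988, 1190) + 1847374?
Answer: √2220986 ≈ 1490.3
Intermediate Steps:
t = 373410 (t = 922*405 = 373410)
O = 1847576 (O = (1190 - 1*988) + 1847374 = (1190 - 988) + 1847374 = 202 + 1847374 = 1847576)
√(t + O) = √(373410 + 1847576) = √2220986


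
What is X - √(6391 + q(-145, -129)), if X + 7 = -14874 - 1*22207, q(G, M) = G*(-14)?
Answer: -37088 - √8421 ≈ -37180.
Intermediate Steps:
q(G, M) = -14*G
X = -37088 (X = -7 + (-14874 - 1*22207) = -7 + (-14874 - 22207) = -7 - 37081 = -37088)
X - √(6391 + q(-145, -129)) = -37088 - √(6391 - 14*(-145)) = -37088 - √(6391 + 2030) = -37088 - √8421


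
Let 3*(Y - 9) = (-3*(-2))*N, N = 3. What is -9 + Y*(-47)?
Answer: -714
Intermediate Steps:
Y = 15 (Y = 9 + (-3*(-2)*3)/3 = 9 + (6*3)/3 = 9 + (⅓)*18 = 9 + 6 = 15)
-9 + Y*(-47) = -9 + 15*(-47) = -9 - 705 = -714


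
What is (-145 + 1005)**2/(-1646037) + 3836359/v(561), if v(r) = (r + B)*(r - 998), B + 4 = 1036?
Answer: -758850526987/127319315913 ≈ -5.9602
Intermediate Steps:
B = 1032 (B = -4 + 1036 = 1032)
v(r) = (-998 + r)*(1032 + r) (v(r) = (r + 1032)*(r - 998) = (1032 + r)*(-998 + r) = (-998 + r)*(1032 + r))
(-145 + 1005)**2/(-1646037) + 3836359/v(561) = (-145 + 1005)**2/(-1646037) + 3836359/(-1029936 + 561**2 + 34*561) = 860**2*(-1/1646037) + 3836359/(-1029936 + 314721 + 19074) = 739600*(-1/1646037) + 3836359/(-696141) = -739600/1646037 + 3836359*(-1/696141) = -739600/1646037 - 3836359/696141 = -758850526987/127319315913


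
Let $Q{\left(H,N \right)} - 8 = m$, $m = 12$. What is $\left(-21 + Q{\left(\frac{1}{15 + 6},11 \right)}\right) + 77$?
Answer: $76$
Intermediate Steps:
$Q{\left(H,N \right)} = 20$ ($Q{\left(H,N \right)} = 8 + 12 = 20$)
$\left(-21 + Q{\left(\frac{1}{15 + 6},11 \right)}\right) + 77 = \left(-21 + 20\right) + 77 = -1 + 77 = 76$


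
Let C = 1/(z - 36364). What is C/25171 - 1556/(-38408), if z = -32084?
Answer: 335104941455/8271665023008 ≈ 0.040512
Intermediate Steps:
C = -1/68448 (C = 1/(-32084 - 36364) = 1/(-68448) = -1/68448 ≈ -1.4610e-5)
C/25171 - 1556/(-38408) = -1/68448/25171 - 1556/(-38408) = -1/68448*1/25171 - 1556*(-1/38408) = -1/1722904608 + 389/9602 = 335104941455/8271665023008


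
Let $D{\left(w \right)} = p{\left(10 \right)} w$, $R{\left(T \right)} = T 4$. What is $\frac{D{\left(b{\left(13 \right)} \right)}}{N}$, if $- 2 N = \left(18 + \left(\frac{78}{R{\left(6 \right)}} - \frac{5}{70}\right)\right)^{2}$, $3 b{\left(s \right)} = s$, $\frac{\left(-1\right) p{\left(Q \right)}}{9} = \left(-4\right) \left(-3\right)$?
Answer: $\frac{733824}{351649} \approx 2.0868$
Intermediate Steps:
$p{\left(Q \right)} = -108$ ($p{\left(Q \right)} = - 9 \left(\left(-4\right) \left(-3\right)\right) = \left(-9\right) 12 = -108$)
$R{\left(T \right)} = 4 T$
$b{\left(s \right)} = \frac{s}{3}$
$D{\left(w \right)} = - 108 w$
$N = - \frac{351649}{1568}$ ($N = - \frac{\left(18 + \left(\frac{78}{4 \cdot 6} - \frac{5}{70}\right)\right)^{2}}{2} = - \frac{\left(18 + \left(\frac{78}{24} - \frac{1}{14}\right)\right)^{2}}{2} = - \frac{\left(18 + \left(78 \cdot \frac{1}{24} - \frac{1}{14}\right)\right)^{2}}{2} = - \frac{\left(18 + \left(\frac{13}{4} - \frac{1}{14}\right)\right)^{2}}{2} = - \frac{\left(18 + \frac{89}{28}\right)^{2}}{2} = - \frac{\left(\frac{593}{28}\right)^{2}}{2} = \left(- \frac{1}{2}\right) \frac{351649}{784} = - \frac{351649}{1568} \approx -224.27$)
$\frac{D{\left(b{\left(13 \right)} \right)}}{N} = \frac{\left(-108\right) \frac{1}{3} \cdot 13}{- \frac{351649}{1568}} = \left(-108\right) \frac{13}{3} \left(- \frac{1568}{351649}\right) = \left(-468\right) \left(- \frac{1568}{351649}\right) = \frac{733824}{351649}$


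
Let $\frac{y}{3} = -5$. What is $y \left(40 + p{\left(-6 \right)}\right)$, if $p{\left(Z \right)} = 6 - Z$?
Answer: $-780$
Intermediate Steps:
$y = -15$ ($y = 3 \left(-5\right) = -15$)
$y \left(40 + p{\left(-6 \right)}\right) = - 15 \left(40 + \left(6 - -6\right)\right) = - 15 \left(40 + \left(6 + 6\right)\right) = - 15 \left(40 + 12\right) = \left(-15\right) 52 = -780$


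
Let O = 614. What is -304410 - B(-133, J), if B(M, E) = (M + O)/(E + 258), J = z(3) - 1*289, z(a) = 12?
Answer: -5783309/19 ≈ -3.0438e+5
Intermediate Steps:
J = -277 (J = 12 - 1*289 = 12 - 289 = -277)
B(M, E) = (614 + M)/(258 + E) (B(M, E) = (M + 614)/(E + 258) = (614 + M)/(258 + E))
-304410 - B(-133, J) = -304410 - (614 - 133)/(258 - 277) = -304410 - 481/(-19) = -304410 - (-1)*481/19 = -304410 - 1*(-481/19) = -304410 + 481/19 = -5783309/19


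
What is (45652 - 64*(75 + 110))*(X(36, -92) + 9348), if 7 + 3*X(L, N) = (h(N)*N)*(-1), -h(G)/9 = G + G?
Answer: 6099312868/3 ≈ 2.0331e+9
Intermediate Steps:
h(G) = -18*G (h(G) = -9*(G + G) = -18*G)
X(L, N) = -7/3 + 6*N² (X(L, N) = -7/3 + (((-18*N)*N)*(-1))/3 = -7/3 + (-18*N²*(-1))/3 = -7/3 + (18*N²)/3 = -7/3 + 6*N²)
(45652 - 64*(75 + 110))*(X(36, -92) + 9348) = (45652 - 64*(75 + 110))*((-7/3 + 6*(-92)²) + 9348) = (45652 - 64*185)*((-7/3 + 6*8464) + 9348) = (45652 - 11840)*((-7/3 + 50784) + 9348) = 33812*(152345/3 + 9348) = 33812*(180389/3) = 6099312868/3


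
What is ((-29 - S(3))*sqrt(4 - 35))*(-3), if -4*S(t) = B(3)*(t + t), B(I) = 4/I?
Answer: 81*I*sqrt(31) ≈ 450.99*I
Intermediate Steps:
S(t) = -2*t/3 (S(t) = -4/3*(t + t)/4 = -4*(1/3)*2*t/4 = -2*t/3)
((-29 - S(3))*sqrt(4 - 35))*(-3) = ((-29 - (-2)*3/3)*sqrt(4 - 35))*(-3) = ((-29 - 1*(-2))*sqrt(-31))*(-3) = ((-29 + 2)*(I*sqrt(31)))*(-3) = -27*I*sqrt(31)*(-3) = 81*I*sqrt(31)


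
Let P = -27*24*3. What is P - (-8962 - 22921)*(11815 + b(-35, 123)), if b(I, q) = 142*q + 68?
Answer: 935732223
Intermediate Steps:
P = -1944 (P = -648*3 = -1944)
b(I, q) = 68 + 142*q
P - (-8962 - 22921)*(11815 + b(-35, 123)) = -1944 - (-8962 - 22921)*(11815 + (68 + 142*123)) = -1944 - (-31883)*(11815 + (68 + 17466)) = -1944 - (-31883)*(11815 + 17534) = -1944 - (-31883)*29349 = -1944 - 1*(-935734167) = -1944 + 935734167 = 935732223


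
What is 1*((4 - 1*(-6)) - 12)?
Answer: -2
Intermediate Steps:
1*((4 - 1*(-6)) - 12) = 1*((4 + 6) - 12) = 1*(10 - 12) = 1*(-2) = -2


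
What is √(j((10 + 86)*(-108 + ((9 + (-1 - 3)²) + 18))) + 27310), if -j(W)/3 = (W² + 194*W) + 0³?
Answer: I*√113153810 ≈ 10637.0*I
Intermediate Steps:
j(W) = -582*W - 3*W² (j(W) = -3*((W² + 194*W) + 0³) = -3*((W² + 194*W) + 0) = -3*(W² + 194*W) = -582*W - 3*W²)
√(j((10 + 86)*(-108 + ((9 + (-1 - 3)²) + 18))) + 27310) = √(-3*(10 + 86)*(-108 + ((9 + (-1 - 3)²) + 18))*(194 + (10 + 86)*(-108 + ((9 + (-1 - 3)²) + 18))) + 27310) = √(-3*96*(-108 + ((9 + (-4)²) + 18))*(194 + 96*(-108 + ((9 + (-4)²) + 18))) + 27310) = √(-3*96*(-108 + ((9 + 16) + 18))*(194 + 96*(-108 + ((9 + 16) + 18))) + 27310) = √(-3*96*(-108 + (25 + 18))*(194 + 96*(-108 + (25 + 18))) + 27310) = √(-3*96*(-108 + 43)*(194 + 96*(-108 + 43)) + 27310) = √(-3*96*(-65)*(194 + 96*(-65)) + 27310) = √(-3*(-6240)*(194 - 6240) + 27310) = √(-3*(-6240)*(-6046) + 27310) = √(-113181120 + 27310) = √(-113153810) = I*√113153810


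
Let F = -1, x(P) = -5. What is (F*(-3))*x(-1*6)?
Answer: -15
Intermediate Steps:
(F*(-3))*x(-1*6) = -1*(-3)*(-5) = 3*(-5) = -15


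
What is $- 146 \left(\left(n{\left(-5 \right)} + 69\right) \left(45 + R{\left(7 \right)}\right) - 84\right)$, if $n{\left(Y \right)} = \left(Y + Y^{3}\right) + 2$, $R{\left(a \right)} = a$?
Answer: $460192$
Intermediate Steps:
$n{\left(Y \right)} = 2 + Y + Y^{3}$
$- 146 \left(\left(n{\left(-5 \right)} + 69\right) \left(45 + R{\left(7 \right)}\right) - 84\right) = - 146 \left(\left(\left(2 - 5 + \left(-5\right)^{3}\right) + 69\right) \left(45 + 7\right) - 84\right) = - 146 \left(\left(\left(2 - 5 - 125\right) + 69\right) 52 - 84\right) = - 146 \left(\left(-128 + 69\right) 52 - 84\right) = - 146 \left(\left(-59\right) 52 - 84\right) = - 146 \left(-3068 - 84\right) = \left(-146\right) \left(-3152\right) = 460192$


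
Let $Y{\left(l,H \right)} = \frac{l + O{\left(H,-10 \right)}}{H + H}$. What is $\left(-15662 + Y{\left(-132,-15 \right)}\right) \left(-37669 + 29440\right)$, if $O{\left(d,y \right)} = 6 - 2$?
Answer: $\frac{644237438}{5} \approx 1.2885 \cdot 10^{8}$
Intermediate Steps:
$O{\left(d,y \right)} = 4$
$Y{\left(l,H \right)} = \frac{4 + l}{2 H}$ ($Y{\left(l,H \right)} = \frac{l + 4}{H + H} = \frac{4 + l}{2 H}$)
$\left(-15662 + Y{\left(-132,-15 \right)}\right) \left(-37669 + 29440\right) = \left(-15662 + \frac{4 - 132}{2 \left(-15\right)}\right) \left(-37669 + 29440\right) = \left(-15662 + \frac{1}{2} \left(- \frac{1}{15}\right) \left(-128\right)\right) \left(-8229\right) = \left(-15662 + \frac{64}{15}\right) \left(-8229\right) = \left(- \frac{234866}{15}\right) \left(-8229\right) = \frac{644237438}{5}$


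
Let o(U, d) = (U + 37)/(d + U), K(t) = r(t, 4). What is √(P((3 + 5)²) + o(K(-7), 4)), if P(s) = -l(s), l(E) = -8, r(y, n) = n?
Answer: √210/4 ≈ 3.6228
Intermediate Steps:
K(t) = 4
P(s) = 8 (P(s) = -1*(-8) = 8)
o(U, d) = (37 + U)/(U + d)
√(P((3 + 5)²) + o(K(-7), 4)) = √(8 + (37 + 4)/(4 + 4)) = √(8 + 41/8) = √(105/8) = √210/4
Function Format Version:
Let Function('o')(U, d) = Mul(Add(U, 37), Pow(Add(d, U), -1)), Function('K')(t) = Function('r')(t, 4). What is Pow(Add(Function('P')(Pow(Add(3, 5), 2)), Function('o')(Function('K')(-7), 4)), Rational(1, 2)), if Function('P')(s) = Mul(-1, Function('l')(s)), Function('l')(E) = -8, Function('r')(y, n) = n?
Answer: Mul(Rational(1, 4), Pow(210, Rational(1, 2))) ≈ 3.6228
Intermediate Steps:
Function('K')(t) = 4
Function('P')(s) = 8 (Function('P')(s) = Mul(-1, -8) = 8)
Function('o')(U, d) = Mul(Pow(Add(U, d), -1), Add(37, U)) (Function('o')(U, d) = Mul(Add(37, U), Pow(Add(U, d), -1)) = Mul(Pow(Add(U, d), -1), Add(37, U)))
Pow(Add(Function('P')(Pow(Add(3, 5), 2)), Function('o')(Function('K')(-7), 4)), Rational(1, 2)) = Pow(Add(8, Mul(Pow(Add(4, 4), -1), Add(37, 4))), Rational(1, 2)) = Pow(Add(8, Mul(Pow(8, -1), 41)), Rational(1, 2)) = Pow(Add(8, Mul(Rational(1, 8), 41)), Rational(1, 2)) = Pow(Add(8, Rational(41, 8)), Rational(1, 2)) = Pow(Rational(105, 8), Rational(1, 2)) = Mul(Rational(1, 4), Pow(210, Rational(1, 2)))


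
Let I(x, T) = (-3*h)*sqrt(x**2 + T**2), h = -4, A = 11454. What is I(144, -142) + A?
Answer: 11454 + 120*sqrt(409) ≈ 13881.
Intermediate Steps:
I(x, T) = 12*sqrt(T**2 + x**2) (I(x, T) = (-3*(-4))*sqrt(x**2 + T**2) = 12*sqrt(T**2 + x**2))
I(144, -142) + A = 12*sqrt((-142)**2 + 144**2) + 11454 = 12*sqrt(20164 + 20736) + 11454 = 12*sqrt(40900) + 11454 = 12*(10*sqrt(409)) + 11454 = 120*sqrt(409) + 11454 = 11454 + 120*sqrt(409)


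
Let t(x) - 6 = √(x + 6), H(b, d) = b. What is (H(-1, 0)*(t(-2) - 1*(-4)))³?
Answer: -1728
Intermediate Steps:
t(x) = 6 + √(6 + x) (t(x) = 6 + √(x + 6) = 6 + √(6 + x))
(H(-1, 0)*(t(-2) - 1*(-4)))³ = (-((6 + √(6 - 2)) - 1*(-4)))³ = (-((6 + √4) + 4))³ = (-((6 + 2) + 4))³ = (-(8 + 4))³ = (-1*12)³ = (-12)³ = -1728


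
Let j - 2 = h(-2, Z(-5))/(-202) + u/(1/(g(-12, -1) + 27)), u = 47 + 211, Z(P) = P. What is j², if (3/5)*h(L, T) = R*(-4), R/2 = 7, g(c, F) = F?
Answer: 4134186892900/91809 ≈ 4.5030e+7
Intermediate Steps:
R = 14 (R = 2*7 = 14)
u = 258
h(L, T) = -280/3 (h(L, T) = 5*(14*(-4))/3 = (5/3)*(-56) = -280/3)
j = 2033270/303 (j = 2 + (-280/3/(-202) + 258/(1/(-1 + 27))) = 2 + (-280/3*(-1/202) + 258/(1/26)) = 2 + (140/303 + 258/(1/26)) = 2 + (140/303 + 258*26) = 2 + (140/303 + 6708) = 2 + 2032664/303 = 2033270/303 ≈ 6710.5)
j² = (2033270/303)² = 4134186892900/91809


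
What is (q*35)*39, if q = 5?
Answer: 6825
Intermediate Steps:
(q*35)*39 = (5*35)*39 = 175*39 = 6825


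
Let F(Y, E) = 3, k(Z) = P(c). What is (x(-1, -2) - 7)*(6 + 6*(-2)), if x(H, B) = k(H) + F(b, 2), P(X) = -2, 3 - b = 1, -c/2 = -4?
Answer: 36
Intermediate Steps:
c = 8 (c = -2*(-4) = 8)
b = 2 (b = 3 - 1*1 = 3 - 1 = 2)
k(Z) = -2
x(H, B) = 1 (x(H, B) = -2 + 3 = 1)
(x(-1, -2) - 7)*(6 + 6*(-2)) = (1 - 7)*(6 + 6*(-2)) = -6*(6 - 12) = -6*(-6) = 36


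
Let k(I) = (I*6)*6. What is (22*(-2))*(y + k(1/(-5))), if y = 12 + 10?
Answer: -3256/5 ≈ -651.20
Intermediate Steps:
y = 22
k(I) = 36*I (k(I) = (6*I)*6 = 36*I)
(22*(-2))*(y + k(1/(-5))) = (22*(-2))*(22 + 36/(-5)) = -44*(22 + 36*(-⅕)) = -44*(22 - 36/5) = -44*74/5 = -3256/5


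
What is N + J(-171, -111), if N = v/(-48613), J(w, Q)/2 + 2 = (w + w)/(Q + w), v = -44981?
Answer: -1483255/2284811 ≈ -0.64918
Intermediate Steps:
J(w, Q) = -4 + 4*w/(Q + w) (J(w, Q) = -4 + 2*((w + w)/(Q + w)) = -4 + 2*((2*w)/(Q + w)) = -4 + 2*(2*w/(Q + w)) = -4 + 4*w/(Q + w))
N = 44981/48613 (N = -44981/(-48613) = -44981*(-1/48613) = 44981/48613 ≈ 0.92529)
N + J(-171, -111) = 44981/48613 - 4*(-111)/(-111 - 171) = 44981/48613 - 4*(-111)/(-282) = 44981/48613 - 4*(-111)*(-1/282) = 44981/48613 - 74/47 = -1483255/2284811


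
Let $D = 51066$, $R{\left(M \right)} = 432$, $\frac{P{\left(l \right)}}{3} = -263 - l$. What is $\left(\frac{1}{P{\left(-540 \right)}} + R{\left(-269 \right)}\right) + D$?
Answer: $\frac{42794839}{831} \approx 51498.0$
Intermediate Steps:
$P{\left(l \right)} = -789 - 3 l$ ($P{\left(l \right)} = 3 \left(-263 - l\right) = -789 - 3 l$)
$\left(\frac{1}{P{\left(-540 \right)}} + R{\left(-269 \right)}\right) + D = \left(\frac{1}{-789 - -1620} + 432\right) + 51066 = \left(\frac{1}{-789 + 1620} + 432\right) + 51066 = \left(\frac{1}{831} + 432\right) + 51066 = \frac{358993}{831} + 51066 = \frac{42794839}{831}$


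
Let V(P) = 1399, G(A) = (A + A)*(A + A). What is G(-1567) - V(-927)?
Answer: 9820557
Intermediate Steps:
G(A) = 4*A² (G(A) = (2*A)*(2*A) = 4*A²)
G(-1567) - V(-927) = 4*(-1567)² - 1*1399 = 4*2455489 - 1399 = 9821956 - 1399 = 9820557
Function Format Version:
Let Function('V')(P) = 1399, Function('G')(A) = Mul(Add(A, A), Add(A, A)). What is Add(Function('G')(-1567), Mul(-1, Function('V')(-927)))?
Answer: 9820557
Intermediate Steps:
Function('G')(A) = Mul(4, Pow(A, 2)) (Function('G')(A) = Mul(Mul(2, A), Mul(2, A)) = Mul(4, Pow(A, 2)))
Add(Function('G')(-1567), Mul(-1, Function('V')(-927))) = Add(Mul(4, Pow(-1567, 2)), Mul(-1, 1399)) = Add(Mul(4, 2455489), -1399) = Add(9821956, -1399) = 9820557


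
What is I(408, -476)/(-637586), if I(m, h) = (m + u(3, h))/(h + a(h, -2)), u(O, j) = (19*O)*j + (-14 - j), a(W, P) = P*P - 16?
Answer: -13131/155570984 ≈ -8.4405e-5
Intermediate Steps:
a(W, P) = -16 + P² (a(W, P) = P² - 16 = -16 + P²)
u(O, j) = -14 - j + 19*O*j (u(O, j) = 19*O*j + (-14 - j) = -14 - j + 19*O*j)
I(m, h) = (-14 + m + 56*h)/(-12 + h) (I(m, h) = (m + (-14 - h + 19*3*h))/(h + (-16 + (-2)²)) = (m + (-14 - h + 57*h))/(h + (-16 + 4)) = (m + (-14 + 56*h))/(h - 12) = (-14 + m + 56*h)/(-12 + h))
I(408, -476)/(-637586) = ((-14 + 408 + 56*(-476))/(-12 - 476))/(-637586) = ((-14 + 408 - 26656)/(-488))*(-1/637586) = -1/488*(-26262)*(-1/637586) = (13131/244)*(-1/637586) = -13131/155570984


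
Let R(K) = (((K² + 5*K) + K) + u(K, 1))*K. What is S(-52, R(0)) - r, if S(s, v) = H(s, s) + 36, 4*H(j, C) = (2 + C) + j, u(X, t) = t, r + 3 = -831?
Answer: 1689/2 ≈ 844.50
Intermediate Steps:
r = -834 (r = -3 - 831 = -834)
R(K) = K*(1 + K² + 6*K) (R(K) = (((K² + 5*K) + K) + 1)*K = ((K² + 6*K) + 1)*K = (1 + K² + 6*K)*K = K*(1 + K² + 6*K))
H(j, C) = ½ + C/4 + j/4 (H(j, C) = ((2 + C) + j)/4 = (2 + C + j)/4 = ½ + C/4 + j/4)
S(s, v) = 73/2 + s/2 (S(s, v) = (½ + s/4 + s/4) + 36 = (½ + s/2) + 36 = 73/2 + s/2)
S(-52, R(0)) - r = (73/2 + (½)*(-52)) - 1*(-834) = (73/2 - 26) + 834 = 21/2 + 834 = 1689/2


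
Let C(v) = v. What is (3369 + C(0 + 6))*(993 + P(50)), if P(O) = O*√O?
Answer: 3351375 + 843750*√2 ≈ 4.5446e+6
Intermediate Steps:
P(O) = O^(3/2)
(3369 + C(0 + 6))*(993 + P(50)) = (3369 + (0 + 6))*(993 + 50^(3/2)) = (3369 + 6)*(993 + 250*√2) = 3375*(993 + 250*√2) = 3351375 + 843750*√2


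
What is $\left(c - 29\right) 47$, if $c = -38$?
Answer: $-3149$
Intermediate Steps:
$\left(c - 29\right) 47 = \left(-38 - 29\right) 47 = \left(-67\right) 47 = -3149$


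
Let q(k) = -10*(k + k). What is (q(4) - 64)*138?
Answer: -19872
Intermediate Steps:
q(k) = -20*k
(q(4) - 64)*138 = (-20*4 - 64)*138 = (-80 - 64)*138 = -144*138 = -19872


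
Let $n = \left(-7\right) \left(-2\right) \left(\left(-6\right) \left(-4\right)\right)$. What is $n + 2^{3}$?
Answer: $344$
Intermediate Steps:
$n = 336$ ($n = 14 \cdot 24 = 336$)
$n + 2^{3} = 336 + 2^{3} = 336 + 8 = 344$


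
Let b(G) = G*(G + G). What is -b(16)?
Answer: -512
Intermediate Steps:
b(G) = 2*G**2 (b(G) = G*(2*G) = 2*G**2)
-b(16) = -2*16**2 = -2*256 = -1*512 = -512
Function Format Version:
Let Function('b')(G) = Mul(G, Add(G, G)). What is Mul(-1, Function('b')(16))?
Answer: -512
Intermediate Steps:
Function('b')(G) = Mul(2, Pow(G, 2)) (Function('b')(G) = Mul(G, Mul(2, G)) = Mul(2, Pow(G, 2)))
Mul(-1, Function('b')(16)) = Mul(-1, Mul(2, Pow(16, 2))) = Mul(-1, Mul(2, 256)) = Mul(-1, 512) = -512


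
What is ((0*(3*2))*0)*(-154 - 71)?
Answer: 0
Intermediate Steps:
((0*(3*2))*0)*(-154 - 71) = ((0*6)*0)*(-225) = (0*0)*(-225) = 0*(-225) = 0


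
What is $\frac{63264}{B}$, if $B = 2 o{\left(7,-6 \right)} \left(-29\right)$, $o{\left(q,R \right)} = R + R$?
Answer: $\frac{2636}{29} \approx 90.896$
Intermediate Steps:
$o{\left(q,R \right)} = 2 R$
$B = 696$ ($B = 2 \cdot 2 \left(-6\right) \left(-29\right) = 2 \left(-12\right) \left(-29\right) = \left(-24\right) \left(-29\right) = 696$)
$\frac{63264}{B} = \frac{63264}{696} = 63264 \cdot \frac{1}{696} = \frac{2636}{29}$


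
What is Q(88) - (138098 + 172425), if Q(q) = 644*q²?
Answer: 4676613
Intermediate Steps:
Q(88) - (138098 + 172425) = 644*88² - (138098 + 172425) = 644*7744 - 1*310523 = 4987136 - 310523 = 4676613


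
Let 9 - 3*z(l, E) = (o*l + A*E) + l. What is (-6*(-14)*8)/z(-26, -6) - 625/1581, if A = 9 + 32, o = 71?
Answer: 619307/1120929 ≈ 0.55249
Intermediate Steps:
A = 41
z(l, E) = 3 - 24*l - 41*E/3 (z(l, E) = 3 - ((71*l + 41*E) + l)/3 = 3 - ((41*E + 71*l) + l)/3 = 3 - (41*E + 72*l)/3 = 3 + (-24*l - 41*E/3) = 3 - 24*l - 41*E/3)
(-6*(-14)*8)/z(-26, -6) - 625/1581 = (-6*(-14)*8)/(3 - 24*(-26) - 41/3*(-6)) - 625/1581 = (84*8)/(3 + 624 + 82) - 625*1/1581 = 672/709 - 625/1581 = 619307/1120929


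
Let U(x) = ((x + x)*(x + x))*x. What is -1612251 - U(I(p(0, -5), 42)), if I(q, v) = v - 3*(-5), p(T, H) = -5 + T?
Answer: -2353023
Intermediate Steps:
I(q, v) = 15 + v (I(q, v) = v + 15 = 15 + v)
U(x) = 4*x**3 (U(x) = ((2*x)*(2*x))*x = (4*x**2)*x = 4*x**3)
-1612251 - U(I(p(0, -5), 42)) = -1612251 - 4*(15 + 42)**3 = -1612251 - 4*57**3 = -1612251 - 4*185193 = -1612251 - 1*740772 = -1612251 - 740772 = -2353023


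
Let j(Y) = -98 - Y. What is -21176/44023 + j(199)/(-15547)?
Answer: -6452009/13967869 ≈ -0.46192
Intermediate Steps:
-21176/44023 + j(199)/(-15547) = -21176/44023 + (-98 - 1*199)/(-15547) = -21176*1/44023 + (-98 - 199)*(-1/15547) = -21176/44023 - 297*(-1/15547) = -21176/44023 + 297/15547 = -6452009/13967869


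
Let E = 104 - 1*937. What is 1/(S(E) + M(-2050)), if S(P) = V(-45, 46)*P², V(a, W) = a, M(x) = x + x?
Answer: -1/31229105 ≈ -3.2021e-8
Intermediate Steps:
M(x) = 2*x
E = -833 (E = 104 - 937 = -833)
S(P) = -45*P²
1/(S(E) + M(-2050)) = 1/(-45*(-833)² + 2*(-2050)) = 1/(-45*693889 - 4100) = 1/(-31225005 - 4100) = 1/(-31229105) = -1/31229105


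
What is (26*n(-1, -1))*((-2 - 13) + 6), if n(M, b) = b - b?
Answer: 0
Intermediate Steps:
n(M, b) = 0
(26*n(-1, -1))*((-2 - 13) + 6) = (26*0)*((-2 - 13) + 6) = 0*(-15 + 6) = 0*(-9) = 0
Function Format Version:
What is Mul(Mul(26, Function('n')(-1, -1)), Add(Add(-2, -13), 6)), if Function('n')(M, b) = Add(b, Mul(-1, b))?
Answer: 0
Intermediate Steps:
Function('n')(M, b) = 0
Mul(Mul(26, Function('n')(-1, -1)), Add(Add(-2, -13), 6)) = Mul(Mul(26, 0), Add(Add(-2, -13), 6)) = Mul(0, Add(-15, 6)) = Mul(0, -9) = 0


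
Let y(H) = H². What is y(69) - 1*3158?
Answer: 1603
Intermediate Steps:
y(69) - 1*3158 = 69² - 1*3158 = 4761 - 3158 = 1603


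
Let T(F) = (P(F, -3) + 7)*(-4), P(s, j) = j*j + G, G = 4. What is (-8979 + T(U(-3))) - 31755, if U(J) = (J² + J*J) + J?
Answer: -40814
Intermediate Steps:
U(J) = J + 2*J² (U(J) = (J² + J²) + J = 2*J² + J = J + 2*J²)
P(s, j) = 4 + j² (P(s, j) = j*j + 4 = j² + 4 = 4 + j²)
T(F) = -80 (T(F) = ((4 + (-3)²) + 7)*(-4) = ((4 + 9) + 7)*(-4) = (13 + 7)*(-4) = 20*(-4) = -80)
(-8979 + T(U(-3))) - 31755 = (-8979 - 80) - 31755 = -9059 - 31755 = -40814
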